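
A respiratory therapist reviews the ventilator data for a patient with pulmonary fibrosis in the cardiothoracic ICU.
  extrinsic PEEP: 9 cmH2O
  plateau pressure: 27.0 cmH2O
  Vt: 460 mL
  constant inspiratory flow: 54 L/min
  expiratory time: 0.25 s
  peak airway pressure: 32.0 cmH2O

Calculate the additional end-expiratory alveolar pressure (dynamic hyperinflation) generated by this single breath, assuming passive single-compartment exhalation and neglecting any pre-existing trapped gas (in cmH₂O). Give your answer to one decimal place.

Flow: 54 L/min ÷ 60 = 0.9 L/s.
R = (PIP − Pplat)/V̇ = (32.0 − 27.0) / 0.9 = 5.0/0.9 = 5.556 cmH2O·s/L.
C = Vt/(Pplat − PEEP) = 460.0 / (27.0 − 9) = 460.0/18.0 = 25.556 mL/cmH2O.
τ = R × C = 5.556 × 0.02556 L/cmH2O = 0.142 s.
Fraction remaining = e^(−Te/τ) = e^(−0.25/0.142) = 0.1719; trapped volume = 460.0 × 0.1719 = 79.074 mL.
Additional alveolar pressure from trapping ≈ V_trapped / C = 79.074 / 25.556 = 3.094 cmH2O.

3.1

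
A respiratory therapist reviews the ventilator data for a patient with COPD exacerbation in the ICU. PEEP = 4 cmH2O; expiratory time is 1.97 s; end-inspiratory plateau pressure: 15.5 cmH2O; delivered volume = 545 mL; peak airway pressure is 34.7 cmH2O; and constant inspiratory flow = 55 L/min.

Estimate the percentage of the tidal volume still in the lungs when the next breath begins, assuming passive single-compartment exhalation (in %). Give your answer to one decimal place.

13.7

Flow: 55 L/min ÷ 60 = 0.9167 L/s.
R = (PIP − Pplat)/V̇ = (34.7 − 15.5) / 0.9167 = 19.2/0.9167 = 20.945 cmH2O·s/L.
C = Vt/(Pplat − PEEP) = 545.0 / (15.5 − 4) = 545.0/11.5 = 47.391 mL/cmH2O.
τ = R × C = 20.945 × 0.04739 L/cmH2O = 0.9926 s.
Fraction remaining at end-expiration = e^(−Te/τ) = e^(−1.97/0.9926) = 0.1374 → 13.74%.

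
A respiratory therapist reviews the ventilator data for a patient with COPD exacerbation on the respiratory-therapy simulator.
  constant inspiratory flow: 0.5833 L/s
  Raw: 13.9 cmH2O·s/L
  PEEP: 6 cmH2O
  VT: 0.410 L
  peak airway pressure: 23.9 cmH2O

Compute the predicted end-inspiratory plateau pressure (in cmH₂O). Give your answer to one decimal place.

Pplat = PIP − Raw × flow = 23.9 − 13.9 × 0.5833 = 23.9 − 8.108 = 15.792 cmH2O.

15.8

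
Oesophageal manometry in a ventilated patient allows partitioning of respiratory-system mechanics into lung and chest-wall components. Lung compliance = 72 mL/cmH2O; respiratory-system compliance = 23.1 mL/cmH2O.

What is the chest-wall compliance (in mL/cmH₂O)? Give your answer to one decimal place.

1/Ccw = 1/Crs − 1/CL.
1/Ccw = 1/23.1 − 1/72 = 0.0294.
Ccw = 34.014 mL/cmH2O.

34.0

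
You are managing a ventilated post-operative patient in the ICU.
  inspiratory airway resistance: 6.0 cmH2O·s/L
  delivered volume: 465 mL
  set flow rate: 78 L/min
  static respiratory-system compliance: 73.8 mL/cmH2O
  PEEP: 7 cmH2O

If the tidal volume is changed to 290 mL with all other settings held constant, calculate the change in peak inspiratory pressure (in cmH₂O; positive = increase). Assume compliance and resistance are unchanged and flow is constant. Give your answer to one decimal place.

-2.4

PIP = Vt/C + R·V̇ + PEEP (constant-flow equation of motion).
Only the elastic term changes: ΔPIP = ΔVt / C = (290 − 465) / 73.8 = -2.371 cmH2O.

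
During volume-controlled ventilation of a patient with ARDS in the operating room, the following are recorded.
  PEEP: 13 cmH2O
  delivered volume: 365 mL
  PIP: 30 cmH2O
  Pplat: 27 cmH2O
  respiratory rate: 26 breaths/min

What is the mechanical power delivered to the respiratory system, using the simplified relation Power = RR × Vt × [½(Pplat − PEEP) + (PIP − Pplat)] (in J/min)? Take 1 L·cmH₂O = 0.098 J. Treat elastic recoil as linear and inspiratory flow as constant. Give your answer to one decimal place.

Per-breath work = Vt × [½(Pplat−PEEP) + (PIP−Pplat)] = 0.365 × [0.5×14.0 + 3.0] = 0.365 × 10.0 = 3.65 L·cmH2O.
Power = 26 × 3.65 = 94.9 L·cmH2O/min.
× 0.098 J/(L·cmH2O) → 9.3 J/min.

9.3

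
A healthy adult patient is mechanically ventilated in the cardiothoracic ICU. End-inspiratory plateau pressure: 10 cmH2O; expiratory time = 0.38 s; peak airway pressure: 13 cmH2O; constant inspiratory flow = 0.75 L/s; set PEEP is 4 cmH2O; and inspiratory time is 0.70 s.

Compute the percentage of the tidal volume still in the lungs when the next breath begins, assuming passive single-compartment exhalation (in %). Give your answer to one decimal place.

Vt = flow × Ti = 0.75 L/s × 0.70 s × 1000 mL/L = 525.0 mL.
R = (PIP − Pplat)/V̇ = (13 − 10) / 0.75 = 3.0/0.75 = 4.0 cmH2O·s/L.
C = Vt/(Pplat − PEEP) = 525.0 / (10 − 4) = 525.0/6.0 = 87.5 mL/cmH2O.
τ = R × C = 4.0 × 0.0875 L/cmH2O = 0.35 s.
Fraction remaining at end-expiration = e^(−Te/τ) = e^(−0.38/0.35) = 0.3377 → 33.77%.

33.8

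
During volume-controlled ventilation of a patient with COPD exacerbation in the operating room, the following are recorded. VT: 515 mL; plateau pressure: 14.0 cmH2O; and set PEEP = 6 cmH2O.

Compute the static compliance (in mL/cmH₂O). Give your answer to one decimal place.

Cstat = Vt / (Pplat − PEEP) = 515 / (14.0 − 6) = 515 / 8.0 = 64.375 mL/cmH2O.

64.4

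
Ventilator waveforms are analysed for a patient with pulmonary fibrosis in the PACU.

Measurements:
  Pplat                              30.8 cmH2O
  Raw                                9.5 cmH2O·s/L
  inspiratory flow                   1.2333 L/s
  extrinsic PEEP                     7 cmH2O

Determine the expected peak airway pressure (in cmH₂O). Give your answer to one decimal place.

42.5

PIP = Pplat + Raw × flow = 30.8 + 9.5 × 1.2333 = 30.8 + 11.716 = 42.516 cmH2O.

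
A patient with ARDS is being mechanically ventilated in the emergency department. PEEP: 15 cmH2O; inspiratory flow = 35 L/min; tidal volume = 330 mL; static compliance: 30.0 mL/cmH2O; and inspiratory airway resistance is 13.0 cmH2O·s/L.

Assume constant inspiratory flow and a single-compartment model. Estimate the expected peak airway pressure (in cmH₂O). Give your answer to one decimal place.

Flow: 35 L/min ÷ 60 = 0.5833 L/s.
Equation of motion (constant flow): PIP = Vt/C + R·V̇ + PEEP.
PIP = 330/30.0 + 13.0×0.5833 + 15 = 11.0 + 7.583 + 15 = 33.583 cmH2O.

33.6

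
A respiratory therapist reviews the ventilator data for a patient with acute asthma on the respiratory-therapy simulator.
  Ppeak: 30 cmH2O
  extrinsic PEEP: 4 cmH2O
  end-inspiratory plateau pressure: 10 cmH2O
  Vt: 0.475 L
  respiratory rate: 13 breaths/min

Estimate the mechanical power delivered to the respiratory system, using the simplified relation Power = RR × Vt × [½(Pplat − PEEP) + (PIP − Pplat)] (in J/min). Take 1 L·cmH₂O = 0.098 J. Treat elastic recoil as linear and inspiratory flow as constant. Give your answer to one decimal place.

Per-breath work = Vt × [½(Pplat−PEEP) + (PIP−Pplat)] = 0.475 × [0.5×6.0 + 20.0] = 0.475 × 23.0 = 10.925 L·cmH2O.
Power = 13 × 10.925 = 142.03 L·cmH2O/min.
× 0.098 J/(L·cmH2O) → 13.919 J/min.

13.9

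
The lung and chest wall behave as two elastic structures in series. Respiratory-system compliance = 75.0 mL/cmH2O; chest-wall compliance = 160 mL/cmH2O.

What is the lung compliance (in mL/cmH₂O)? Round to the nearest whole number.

1/CL = 1/Crs − 1/Ccw.
1/CL = 1/75.0 − 1/160 = 0.007083.
CL = 141.18 mL/cmH2O.

141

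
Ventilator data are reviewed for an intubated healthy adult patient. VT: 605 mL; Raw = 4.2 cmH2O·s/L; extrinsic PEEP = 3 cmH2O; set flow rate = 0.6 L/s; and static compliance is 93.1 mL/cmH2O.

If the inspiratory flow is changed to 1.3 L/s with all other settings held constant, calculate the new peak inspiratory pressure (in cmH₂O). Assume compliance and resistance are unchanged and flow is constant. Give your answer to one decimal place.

15.0

PIP = Vt/C + R·V̇ + PEEP (constant-flow equation of motion).
Only the resistive term changes: ΔPIP = R × ΔV̇ = 4.2 × (1.3 − 0.6) = 4.2 × 0.7 = 2.94 cmH2O.
Original PIP = 605/93.1 + 4.2×0.6 + 3 = 12.018 cmH2O; new PIP = 12.018 + (2.94) = 14.958 cmH2O.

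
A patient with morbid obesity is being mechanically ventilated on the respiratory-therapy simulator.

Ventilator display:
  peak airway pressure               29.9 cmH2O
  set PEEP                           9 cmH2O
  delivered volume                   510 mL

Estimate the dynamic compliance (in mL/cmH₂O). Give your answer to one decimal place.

24.4

Dynamic compliance = Vt / (PIP − PEEP) = 510 / (29.9 − 9) = 510 / 20.9 = 24.402 mL/cmH2O.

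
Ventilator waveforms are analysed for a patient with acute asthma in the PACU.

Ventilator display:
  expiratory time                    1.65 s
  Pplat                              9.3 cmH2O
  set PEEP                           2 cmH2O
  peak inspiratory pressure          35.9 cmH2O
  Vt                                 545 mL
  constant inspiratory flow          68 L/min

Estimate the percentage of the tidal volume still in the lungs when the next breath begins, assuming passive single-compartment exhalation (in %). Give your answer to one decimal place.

39.0

Flow: 68 L/min ÷ 60 = 1.1333 L/s.
R = (PIP − Pplat)/V̇ = (35.9 − 9.3) / 1.1333 = 26.6/1.1333 = 23.471 cmH2O·s/L.
C = Vt/(Pplat − PEEP) = 545.0 / (9.3 − 2) = 545.0/7.3 = 74.658 mL/cmH2O.
τ = R × C = 23.471 × 0.07466 L/cmH2O = 1.752 s.
Fraction remaining at end-expiration = e^(−Te/τ) = e^(−1.65/1.752) = 0.3899 → 38.99%.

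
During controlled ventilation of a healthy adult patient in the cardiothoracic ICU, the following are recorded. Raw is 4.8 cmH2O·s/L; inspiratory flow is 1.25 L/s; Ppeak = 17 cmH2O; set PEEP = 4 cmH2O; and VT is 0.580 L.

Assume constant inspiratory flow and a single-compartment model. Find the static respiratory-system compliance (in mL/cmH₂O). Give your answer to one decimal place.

82.9

Equation of motion (constant flow): PIP = Vt/C + R·V̇ + PEEP.
Vt/C = PIP − R·V̇ − PEEP = 17 − 4.8×1.25 − 4 = 17 − 6.0 − 4 = 7.0 cmH2O.
C = Vt / 7.0 = 580 / 7.0 = 82.857 mL/cmH2O.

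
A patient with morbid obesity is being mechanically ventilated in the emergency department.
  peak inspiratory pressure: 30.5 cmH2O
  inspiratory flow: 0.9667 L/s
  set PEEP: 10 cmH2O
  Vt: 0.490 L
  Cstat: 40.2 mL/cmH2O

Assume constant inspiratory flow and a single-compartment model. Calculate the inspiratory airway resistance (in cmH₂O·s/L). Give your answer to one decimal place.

Equation of motion (constant flow): PIP = Vt/C + R·V̇ + PEEP.
R·V̇ = PIP − Vt/C − PEEP = 30.5 − 490/40.2 − 10 = 30.5 − 12.189 − 10 = 8.311 cmH2O.
R = 8.311 / 0.9667 = 8.597 cmH2O·s/L.

8.6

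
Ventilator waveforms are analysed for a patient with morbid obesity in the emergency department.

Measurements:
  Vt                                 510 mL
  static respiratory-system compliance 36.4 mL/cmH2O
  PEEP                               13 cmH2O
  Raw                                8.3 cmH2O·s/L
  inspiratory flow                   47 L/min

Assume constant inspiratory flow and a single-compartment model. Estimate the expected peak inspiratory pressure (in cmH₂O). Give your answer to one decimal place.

33.5

Flow: 47 L/min ÷ 60 = 0.7833 L/s.
Equation of motion (constant flow): PIP = Vt/C + R·V̇ + PEEP.
PIP = 510/36.4 + 8.3×0.7833 + 13 = 14.011 + 6.501 + 13 = 33.512 cmH2O.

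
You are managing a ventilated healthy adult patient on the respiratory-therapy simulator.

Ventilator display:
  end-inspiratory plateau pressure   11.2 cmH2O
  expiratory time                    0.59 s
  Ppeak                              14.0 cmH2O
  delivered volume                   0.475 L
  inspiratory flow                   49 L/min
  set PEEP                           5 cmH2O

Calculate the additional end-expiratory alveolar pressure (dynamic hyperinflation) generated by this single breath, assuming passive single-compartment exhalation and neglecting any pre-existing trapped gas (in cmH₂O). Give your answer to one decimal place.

0.7

Flow: 49 L/min ÷ 60 = 0.8167 L/s.
R = (PIP − Pplat)/V̇ = (14.0 − 11.2) / 0.8167 = 2.8/0.8167 = 3.428 cmH2O·s/L.
C = Vt/(Pplat − PEEP) = 475.0 / (11.2 − 5) = 475.0/6.2 = 76.613 mL/cmH2O.
τ = R × C = 3.428 × 0.07661 L/cmH2O = 0.2626 s.
Fraction remaining = e^(−Te/τ) = e^(−0.59/0.2626) = 0.1057; trapped volume = 475.0 × 0.1057 = 50.208 mL.
Additional alveolar pressure from trapping ≈ V_trapped / C = 50.208 / 76.613 = 0.6553 cmH2O.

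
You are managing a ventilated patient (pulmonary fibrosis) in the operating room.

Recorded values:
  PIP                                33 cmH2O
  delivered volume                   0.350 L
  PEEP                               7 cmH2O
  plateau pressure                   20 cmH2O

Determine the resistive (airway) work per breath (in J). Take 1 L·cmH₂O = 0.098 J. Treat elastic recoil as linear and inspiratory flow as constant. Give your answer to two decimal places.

0.45

With constant inspiratory flow the resistive pressure is constant at PIP − Pplat = 33 − 20 = 13.0 cmH2O, so resistive work = 13.0 × 0.350 = 4.55 L·cmH2O.
× 0.098 J/(L·cmH2O) → 0.4459 J.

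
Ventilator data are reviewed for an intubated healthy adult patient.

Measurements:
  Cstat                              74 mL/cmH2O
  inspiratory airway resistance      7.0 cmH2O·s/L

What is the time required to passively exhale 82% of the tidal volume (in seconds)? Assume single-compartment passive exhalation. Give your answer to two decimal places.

0.89

τ = R × C = 7.0 × 74 mL/cmH2O = 7.0 × 0.074 L/cmH2O = 0.518 s.
Exhaled fraction f = 1 − e^(−t/τ) → t = −τ·ln(1 − f) = −0.518·ln(0.18) = 0.8883 s.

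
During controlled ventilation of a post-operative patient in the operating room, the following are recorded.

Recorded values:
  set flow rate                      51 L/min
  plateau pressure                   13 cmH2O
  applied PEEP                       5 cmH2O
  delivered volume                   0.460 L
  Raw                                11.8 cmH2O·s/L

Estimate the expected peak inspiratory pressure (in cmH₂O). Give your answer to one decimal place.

23.0

Flow: 51 L/min ÷ 60 = 0.85 L/s.
PIP = Pplat + Raw × flow = 13 + 11.8 × 0.85 = 13 + 10.03 = 23.03 cmH2O.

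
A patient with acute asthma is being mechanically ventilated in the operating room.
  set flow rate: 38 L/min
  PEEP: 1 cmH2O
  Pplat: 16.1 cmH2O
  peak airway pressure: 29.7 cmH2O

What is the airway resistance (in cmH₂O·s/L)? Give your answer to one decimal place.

Flow: 38 L/min ÷ 60 = 0.6333 L/s.
Raw = (PIP − Pplat) / flow = (29.7 − 16.1) / 0.6333 = 13.6 / 0.6333 = 21.475 cmH2O·s/L.

21.5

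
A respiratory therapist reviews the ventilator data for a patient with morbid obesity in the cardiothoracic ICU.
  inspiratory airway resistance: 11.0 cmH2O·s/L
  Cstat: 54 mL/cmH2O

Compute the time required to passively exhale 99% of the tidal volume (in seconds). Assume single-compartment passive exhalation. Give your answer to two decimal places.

τ = R × C = 11.0 × 54 mL/cmH2O = 11.0 × 0.054 L/cmH2O = 0.594 s.
Exhaled fraction f = 1 − e^(−t/τ) → t = −τ·ln(1 − f) = −0.594·ln(0.01) = 2.735 s.

2.74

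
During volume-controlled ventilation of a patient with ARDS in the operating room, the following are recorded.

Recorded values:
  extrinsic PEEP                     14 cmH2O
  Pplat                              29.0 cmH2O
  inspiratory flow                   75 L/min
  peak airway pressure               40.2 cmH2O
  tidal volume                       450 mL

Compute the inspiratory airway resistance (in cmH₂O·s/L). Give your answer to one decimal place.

Flow: 75 L/min ÷ 60 = 1.25 L/s.
Raw = (PIP − Pplat) / flow = (40.2 − 29.0) / 1.25 = 11.2 / 1.25 = 8.96 cmH2O·s/L.

9.0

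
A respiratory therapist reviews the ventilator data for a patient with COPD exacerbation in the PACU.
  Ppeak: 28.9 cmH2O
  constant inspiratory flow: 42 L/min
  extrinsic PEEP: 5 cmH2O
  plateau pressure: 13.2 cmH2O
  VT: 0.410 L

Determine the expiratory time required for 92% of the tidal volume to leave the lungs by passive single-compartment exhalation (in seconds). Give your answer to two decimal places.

Flow: 42 L/min ÷ 60 = 0.7 L/s.
R = (PIP − Pplat)/V̇ = (28.9 − 13.2) / 0.7 = 15.7/0.7 = 22.429 cmH2O·s/L.
C = Vt/(Pplat − PEEP) = 410.0 / (13.2 − 5) = 410.0/8.2 = 50.0 mL/cmH2O.
τ = R × C = 22.429 × 0.05 L/cmH2O = 1.121 s.
t = −τ·ln(1 − 0.92) = −1.121·ln(0.08) = 2.831 s.

2.83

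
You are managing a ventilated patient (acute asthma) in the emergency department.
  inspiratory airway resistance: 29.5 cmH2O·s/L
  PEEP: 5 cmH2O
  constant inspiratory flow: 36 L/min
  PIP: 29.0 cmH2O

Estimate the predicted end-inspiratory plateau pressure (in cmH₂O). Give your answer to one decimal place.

Flow: 36 L/min ÷ 60 = 0.6 L/s.
Pplat = PIP − Raw × flow = 29.0 − 29.5 × 0.6 = 29.0 − 17.7 = 11.3 cmH2O.

11.3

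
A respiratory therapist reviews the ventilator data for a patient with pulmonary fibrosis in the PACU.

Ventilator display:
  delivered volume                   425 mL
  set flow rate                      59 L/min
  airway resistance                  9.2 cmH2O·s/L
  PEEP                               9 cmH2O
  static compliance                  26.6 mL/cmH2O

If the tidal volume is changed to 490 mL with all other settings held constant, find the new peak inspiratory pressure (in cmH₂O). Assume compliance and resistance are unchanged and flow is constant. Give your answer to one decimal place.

36.5

Flow: 59 L/min ÷ 60 = 0.9833 L/s.
PIP = Vt/C + R·V̇ + PEEP (constant-flow equation of motion).
Only the elastic term changes: ΔPIP = ΔVt / C = (490 − 425) / 26.6 = 2.444 cmH2O.
Original PIP = 425/26.6 + 9.2×0.9833 + 9 = 34.024 cmH2O; new PIP = 34.024 + (2.444) = 36.468 cmH2O.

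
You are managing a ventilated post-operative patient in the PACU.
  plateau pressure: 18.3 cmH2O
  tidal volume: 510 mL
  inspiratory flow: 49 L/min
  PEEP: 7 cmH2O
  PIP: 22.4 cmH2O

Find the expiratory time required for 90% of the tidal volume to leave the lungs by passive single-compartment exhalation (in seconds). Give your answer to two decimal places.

Flow: 49 L/min ÷ 60 = 0.8167 L/s.
R = (PIP − Pplat)/V̇ = (22.4 − 18.3) / 0.8167 = 4.1/0.8167 = 5.02 cmH2O·s/L.
C = Vt/(Pplat − PEEP) = 510.0 / (18.3 − 7) = 510.0/11.3 = 45.133 mL/cmH2O.
τ = R × C = 5.02 × 0.04513 L/cmH2O = 0.2266 s.
t = −τ·ln(1 − 0.90) = −0.2266·ln(0.1) = 0.5218 s.

0.52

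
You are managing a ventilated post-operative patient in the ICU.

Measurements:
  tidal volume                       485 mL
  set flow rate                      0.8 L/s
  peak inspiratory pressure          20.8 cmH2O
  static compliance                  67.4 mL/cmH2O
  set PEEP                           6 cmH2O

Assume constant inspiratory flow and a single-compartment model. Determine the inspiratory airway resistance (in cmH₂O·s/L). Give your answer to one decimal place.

Equation of motion (constant flow): PIP = Vt/C + R·V̇ + PEEP.
R·V̇ = PIP − Vt/C − PEEP = 20.8 − 485/67.4 − 6 = 20.8 − 7.196 − 6 = 7.604 cmH2O.
R = 7.604 / 0.8 = 9.505 cmH2O·s/L.

9.5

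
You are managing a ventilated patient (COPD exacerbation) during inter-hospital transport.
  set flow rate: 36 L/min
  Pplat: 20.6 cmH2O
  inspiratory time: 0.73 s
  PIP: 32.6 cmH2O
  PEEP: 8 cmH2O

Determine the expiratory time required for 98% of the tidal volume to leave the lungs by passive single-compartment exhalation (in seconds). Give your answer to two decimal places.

2.72

Flow: 36 L/min ÷ 60 = 0.6 L/s.
Vt = flow × Ti = 0.6 L/s × 0.73 s × 1000 mL/L = 438.0 mL.
R = (PIP − Pplat)/V̇ = (32.6 − 20.6) / 0.6 = 12.0/0.6 = 20.0 cmH2O·s/L.
C = Vt/(Pplat − PEEP) = 438.0 / (20.6 − 8) = 438.0/12.6 = 34.762 mL/cmH2O.
τ = R × C = 20.0 × 0.03476 L/cmH2O = 0.6952 s.
t = −τ·ln(1 − 0.98) = −0.6952·ln(0.02) = 2.72 s.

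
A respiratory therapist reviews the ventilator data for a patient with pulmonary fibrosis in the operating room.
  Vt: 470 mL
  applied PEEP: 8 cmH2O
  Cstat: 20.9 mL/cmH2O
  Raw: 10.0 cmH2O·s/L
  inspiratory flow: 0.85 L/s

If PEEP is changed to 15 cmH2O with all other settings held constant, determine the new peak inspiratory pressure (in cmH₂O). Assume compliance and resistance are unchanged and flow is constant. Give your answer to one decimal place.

PIP = Vt/C + R·V̇ + PEEP (constant-flow equation of motion).
Only the baseline term changes: ΔPIP = ΔPEEP = 15 − 8 = 7.0 cmH2O.
Original PIP = 470/20.9 + 10.0×0.85 + 8 = 38.988 cmH2O; new PIP = 38.988 + (7.0) = 45.988 cmH2O.

46.0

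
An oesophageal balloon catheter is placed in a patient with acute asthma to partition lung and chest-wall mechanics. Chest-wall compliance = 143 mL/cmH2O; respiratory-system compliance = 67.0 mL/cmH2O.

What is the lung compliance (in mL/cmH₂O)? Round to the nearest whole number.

126

1/CL = 1/Crs − 1/Ccw.
1/CL = 1/67.0 − 1/143 = 0.007932.
CL = 126.07 mL/cmH2O.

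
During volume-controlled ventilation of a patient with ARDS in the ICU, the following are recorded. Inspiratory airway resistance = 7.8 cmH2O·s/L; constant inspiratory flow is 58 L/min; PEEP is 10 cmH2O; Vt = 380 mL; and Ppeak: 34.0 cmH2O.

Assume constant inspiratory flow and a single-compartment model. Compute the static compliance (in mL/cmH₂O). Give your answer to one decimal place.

Flow: 58 L/min ÷ 60 = 0.9667 L/s.
Equation of motion (constant flow): PIP = Vt/C + R·V̇ + PEEP.
Vt/C = PIP − R·V̇ − PEEP = 34.0 − 7.8×0.9667 − 10 = 34.0 − 7.54 − 10 = 16.46 cmH2O.
C = Vt / 16.46 = 380 / 16.46 = 23.086 mL/cmH2O.

23.1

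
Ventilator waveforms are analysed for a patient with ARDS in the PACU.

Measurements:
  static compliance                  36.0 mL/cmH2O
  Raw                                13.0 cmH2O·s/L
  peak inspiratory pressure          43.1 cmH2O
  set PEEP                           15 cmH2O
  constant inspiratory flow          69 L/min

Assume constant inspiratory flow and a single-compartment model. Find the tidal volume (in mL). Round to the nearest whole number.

473

Flow: 69 L/min ÷ 60 = 1.15 L/s.
Equation of motion (constant flow): PIP = Vt/C + R·V̇ + PEEP.
Vt/C = PIP − R·V̇ − PEEP = 43.1 − 14.95 − 15 = 13.15 cmH2O.
Vt = C × 13.15 = 36.0 × 13.15 = 473.4 mL.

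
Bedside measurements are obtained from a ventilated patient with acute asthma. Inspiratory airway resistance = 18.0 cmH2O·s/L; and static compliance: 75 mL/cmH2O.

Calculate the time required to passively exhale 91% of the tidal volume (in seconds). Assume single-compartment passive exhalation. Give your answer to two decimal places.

τ = R × C = 18.0 × 75 mL/cmH2O = 18.0 × 0.075 L/cmH2O = 1.35 s.
Exhaled fraction f = 1 − e^(−t/τ) → t = −τ·ln(1 − f) = −1.35·ln(0.09) = 3.251 s.

3.25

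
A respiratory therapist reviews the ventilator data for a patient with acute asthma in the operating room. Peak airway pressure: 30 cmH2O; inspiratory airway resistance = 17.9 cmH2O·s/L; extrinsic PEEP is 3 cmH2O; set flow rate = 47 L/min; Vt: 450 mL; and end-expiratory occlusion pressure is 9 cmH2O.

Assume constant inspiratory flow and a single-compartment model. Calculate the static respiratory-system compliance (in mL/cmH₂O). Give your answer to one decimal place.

Flow: 47 L/min ÷ 60 = 0.7833 L/s.
Total PEEP = 9 cmH2O (set 3 + intrinsic 6); this is the baseline alveolar pressure.
Equation of motion (constant flow): PIP = Vt/C + R·V̇ + PEEP.
Vt/C = PIP − R·V̇ − PEEP = 30 − 17.9×0.7833 − 9 = 30 − 14.021 − 9 = 6.979 cmH2O.
C = Vt / 6.979 = 450 / 6.979 = 64.479 mL/cmH2O.

64.5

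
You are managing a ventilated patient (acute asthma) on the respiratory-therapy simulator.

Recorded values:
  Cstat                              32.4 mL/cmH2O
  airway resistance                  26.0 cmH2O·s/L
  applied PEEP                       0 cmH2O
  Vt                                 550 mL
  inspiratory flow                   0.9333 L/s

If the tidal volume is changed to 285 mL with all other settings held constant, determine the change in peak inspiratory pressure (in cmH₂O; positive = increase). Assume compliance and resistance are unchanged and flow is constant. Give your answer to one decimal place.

-8.2

PIP = Vt/C + R·V̇ + PEEP (constant-flow equation of motion).
Only the elastic term changes: ΔPIP = ΔVt / C = (285 − 550) / 32.4 = -8.179 cmH2O.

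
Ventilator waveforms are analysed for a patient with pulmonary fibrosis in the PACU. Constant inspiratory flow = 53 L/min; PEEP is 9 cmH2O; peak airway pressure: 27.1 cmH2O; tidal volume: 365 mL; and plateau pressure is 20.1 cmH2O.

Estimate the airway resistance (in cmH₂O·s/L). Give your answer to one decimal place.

Flow: 53 L/min ÷ 60 = 0.8833 L/s.
Raw = (PIP − Pplat) / flow = (27.1 − 20.1) / 0.8833 = 7.0 / 0.8833 = 7.925 cmH2O·s/L.

7.9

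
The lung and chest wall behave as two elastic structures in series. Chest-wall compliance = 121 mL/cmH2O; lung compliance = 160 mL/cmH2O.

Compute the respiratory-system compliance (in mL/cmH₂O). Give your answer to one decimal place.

Lung and chest wall are elastances in series: 1/Crs = 1/CL + 1/Ccw.
1/Crs = 1/160 + 1/121 = 0.01451.
Crs = 68.918 mL/cmH2O.

68.9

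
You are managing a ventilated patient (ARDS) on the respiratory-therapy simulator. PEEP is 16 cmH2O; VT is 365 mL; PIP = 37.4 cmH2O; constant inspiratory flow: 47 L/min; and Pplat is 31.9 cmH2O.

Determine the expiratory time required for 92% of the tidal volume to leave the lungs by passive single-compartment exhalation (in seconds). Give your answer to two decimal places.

0.41

Flow: 47 L/min ÷ 60 = 0.7833 L/s.
R = (PIP − Pplat)/V̇ = (37.4 − 31.9) / 0.7833 = 5.5/0.7833 = 7.022 cmH2O·s/L.
C = Vt/(Pplat − PEEP) = 365.0 / (31.9 − 16) = 365.0/15.9 = 22.956 mL/cmH2O.
τ = R × C = 7.022 × 0.02296 L/cmH2O = 0.1612 s.
t = −τ·ln(1 − 0.92) = −0.1612·ln(0.08) = 0.4071 s.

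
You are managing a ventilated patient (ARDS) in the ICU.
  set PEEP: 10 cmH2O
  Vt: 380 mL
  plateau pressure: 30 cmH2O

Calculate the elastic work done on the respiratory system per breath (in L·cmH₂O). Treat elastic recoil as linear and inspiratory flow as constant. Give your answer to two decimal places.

Elastic work ≈ ½ × (Pplat − PEEP) × Vt = 0.5 × (30 − 10) × 0.380 L = 0.5 × 20.0 × 0.380 = 3.8 L·cmH2O.

3.80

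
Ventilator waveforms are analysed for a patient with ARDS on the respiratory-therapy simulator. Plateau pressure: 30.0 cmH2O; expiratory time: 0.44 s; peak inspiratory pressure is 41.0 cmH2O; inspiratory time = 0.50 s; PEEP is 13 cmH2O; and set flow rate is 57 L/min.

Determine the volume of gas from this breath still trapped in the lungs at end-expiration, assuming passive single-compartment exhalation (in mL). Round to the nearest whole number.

122

Flow: 57 L/min ÷ 60 = 0.95 L/s.
Vt = flow × Ti = 0.95 L/s × 0.50 s × 1000 mL/L = 475.0 mL.
R = (PIP − Pplat)/V̇ = (41.0 − 30.0) / 0.95 = 11.0/0.95 = 11.579 cmH2O·s/L.
C = Vt/(Pplat − PEEP) = 475.0 / (30.0 − 13) = 475.0/17.0 = 27.941 mL/cmH2O.
τ = R × C = 11.579 × 0.02794 L/cmH2O = 0.3235 s.
Fraction remaining = e^(−Te/τ) = e^(−0.44/0.3235) = 0.2566.
Trapped volume = 475.0 × 0.2566 = 121.89 mL.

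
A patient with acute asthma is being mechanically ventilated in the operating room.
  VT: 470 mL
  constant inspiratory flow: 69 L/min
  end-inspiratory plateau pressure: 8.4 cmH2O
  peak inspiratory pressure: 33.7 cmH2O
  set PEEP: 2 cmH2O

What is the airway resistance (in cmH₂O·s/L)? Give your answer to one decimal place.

22.0

Flow: 69 L/min ÷ 60 = 1.15 L/s.
Raw = (PIP − Pplat) / flow = (33.7 − 8.4) / 1.15 = 25.3 / 1.15 = 22.0 cmH2O·s/L.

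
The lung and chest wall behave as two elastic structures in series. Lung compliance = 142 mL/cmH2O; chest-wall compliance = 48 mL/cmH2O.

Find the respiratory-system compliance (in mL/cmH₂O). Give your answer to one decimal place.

Lung and chest wall are elastances in series: 1/Crs = 1/CL + 1/Ccw.
1/Crs = 1/142 + 1/48 = 0.02788.
Crs = 35.868 mL/cmH2O.

35.9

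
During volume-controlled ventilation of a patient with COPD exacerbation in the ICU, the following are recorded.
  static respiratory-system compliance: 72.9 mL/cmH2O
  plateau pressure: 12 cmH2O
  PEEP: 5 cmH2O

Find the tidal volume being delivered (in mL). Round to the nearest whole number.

Vt = Cstat × (Pplat − PEEP) = 72.9 × (12 − 5) = 72.9 × 7.0 = 510.3 mL.

510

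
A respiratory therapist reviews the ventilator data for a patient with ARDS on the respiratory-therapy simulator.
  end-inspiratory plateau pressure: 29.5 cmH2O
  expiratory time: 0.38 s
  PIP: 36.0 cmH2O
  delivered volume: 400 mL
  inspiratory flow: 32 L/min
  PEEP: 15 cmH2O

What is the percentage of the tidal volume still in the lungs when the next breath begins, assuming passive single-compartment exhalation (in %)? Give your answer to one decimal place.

Flow: 32 L/min ÷ 60 = 0.5333 L/s.
R = (PIP − Pplat)/V̇ = (36.0 − 29.5) / 0.5333 = 6.5/0.5333 = 12.188 cmH2O·s/L.
C = Vt/(Pplat − PEEP) = 400.0 / (29.5 − 15) = 400.0/14.5 = 27.586 mL/cmH2O.
τ = R × C = 12.188 × 0.02759 L/cmH2O = 0.3363 s.
Fraction remaining at end-expiration = e^(−Te/τ) = e^(−0.38/0.3363) = 0.3231 → 32.31%.

32.3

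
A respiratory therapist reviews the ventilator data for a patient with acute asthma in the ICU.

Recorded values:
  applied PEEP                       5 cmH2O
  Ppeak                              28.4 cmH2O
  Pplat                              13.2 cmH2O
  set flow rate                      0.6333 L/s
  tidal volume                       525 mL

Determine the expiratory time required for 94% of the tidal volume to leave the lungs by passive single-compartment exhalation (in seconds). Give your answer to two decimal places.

R = (PIP − Pplat)/V̇ = (28.4 − 13.2) / 0.6333 = 15.2/0.6333 = 24.001 cmH2O·s/L.
C = Vt/(Pplat − PEEP) = 525.0 / (13.2 − 5) = 525.0/8.2 = 64.024 mL/cmH2O.
τ = R × C = 24.001 × 0.06402 L/cmH2O = 1.537 s.
t = −τ·ln(1 − 0.94) = −1.537·ln(0.06) = 4.324 s.

4.32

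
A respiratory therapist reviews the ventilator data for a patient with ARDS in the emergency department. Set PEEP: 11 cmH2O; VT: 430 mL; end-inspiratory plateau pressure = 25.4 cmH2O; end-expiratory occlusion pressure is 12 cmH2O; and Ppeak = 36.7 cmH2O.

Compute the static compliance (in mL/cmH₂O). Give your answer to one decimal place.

End-expiratory occlusion gives total PEEP = 12 cmH2O (intrinsic PEEP = 12 − 11 = 1). Use total PEEP for the elastic gradient.
Cstat = Vt / (Pplat − PEEPtotal) = 430 / (25.4 − 12) = 430 / 13.4 = 32.09 mL/cmH2O.

32.1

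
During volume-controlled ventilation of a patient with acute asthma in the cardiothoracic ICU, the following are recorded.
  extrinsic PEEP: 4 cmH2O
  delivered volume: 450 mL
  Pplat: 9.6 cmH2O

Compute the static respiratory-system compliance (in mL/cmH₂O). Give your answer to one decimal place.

Cstat = Vt / (Pplat − PEEP) = 450 / (9.6 − 4) = 450 / 5.6 = 80.357 mL/cmH2O.

80.4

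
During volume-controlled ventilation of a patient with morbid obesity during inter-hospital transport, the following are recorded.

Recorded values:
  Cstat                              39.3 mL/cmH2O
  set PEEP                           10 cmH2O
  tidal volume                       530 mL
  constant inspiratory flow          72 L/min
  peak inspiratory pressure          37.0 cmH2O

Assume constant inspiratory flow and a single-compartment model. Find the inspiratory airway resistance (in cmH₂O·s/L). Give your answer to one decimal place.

11.3

Flow: 72 L/min ÷ 60 = 1.2 L/s.
Equation of motion (constant flow): PIP = Vt/C + R·V̇ + PEEP.
R·V̇ = PIP − Vt/C − PEEP = 37.0 − 530/39.3 − 10 = 37.0 − 13.486 − 10 = 13.514 cmH2O.
R = 13.514 / 1.2 = 11.262 cmH2O·s/L.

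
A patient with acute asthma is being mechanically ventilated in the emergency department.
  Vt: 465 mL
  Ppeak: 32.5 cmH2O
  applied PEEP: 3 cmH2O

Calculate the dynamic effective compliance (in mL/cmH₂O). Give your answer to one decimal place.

15.8

Dynamic compliance = Vt / (PIP − PEEP) = 465 / (32.5 − 3) = 465 / 29.5 = 15.763 mL/cmH2O.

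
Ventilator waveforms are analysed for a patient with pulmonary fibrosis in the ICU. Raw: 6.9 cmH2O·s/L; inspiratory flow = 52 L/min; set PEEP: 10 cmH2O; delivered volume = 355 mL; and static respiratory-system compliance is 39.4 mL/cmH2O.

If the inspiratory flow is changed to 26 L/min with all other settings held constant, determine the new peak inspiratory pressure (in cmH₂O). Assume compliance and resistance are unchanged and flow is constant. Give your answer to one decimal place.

Flow: 52 L/min ÷ 60 = 0.8667 L/s.
New flow: 26 L/min ÷ 60 = 0.4333 L/s.
PIP = Vt/C + R·V̇ + PEEP (constant-flow equation of motion).
Only the resistive term changes: ΔPIP = R × ΔV̇ = 6.9 × (0.4333 − 0.8667) = 6.9 × -0.4334 = -2.99 cmH2O.
Original PIP = 355/39.4 + 6.9×0.8667 + 10 = 24.99 cmH2O; new PIP = 24.99 + (-2.99) = 22.0 cmH2O.

22.0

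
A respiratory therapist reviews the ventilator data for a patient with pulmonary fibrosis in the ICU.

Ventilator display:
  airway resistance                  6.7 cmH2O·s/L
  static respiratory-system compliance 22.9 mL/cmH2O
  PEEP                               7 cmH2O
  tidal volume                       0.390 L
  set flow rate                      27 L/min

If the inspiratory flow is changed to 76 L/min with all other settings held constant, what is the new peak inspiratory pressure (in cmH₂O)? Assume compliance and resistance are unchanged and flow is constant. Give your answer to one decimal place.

32.5

Flow: 27 L/min ÷ 60 = 0.45 L/s.
New flow: 76 L/min ÷ 60 = 1.2667 L/s.
PIP = Vt/C + R·V̇ + PEEP (constant-flow equation of motion).
Only the resistive term changes: ΔPIP = R × ΔV̇ = 6.7 × (1.2667 − 0.45) = 6.7 × 0.8167 = 5.472 cmH2O.
Original PIP = 390/22.9 + 6.7×0.45 + 7 = 27.046 cmH2O; new PIP = 27.046 + (5.472) = 32.518 cmH2O.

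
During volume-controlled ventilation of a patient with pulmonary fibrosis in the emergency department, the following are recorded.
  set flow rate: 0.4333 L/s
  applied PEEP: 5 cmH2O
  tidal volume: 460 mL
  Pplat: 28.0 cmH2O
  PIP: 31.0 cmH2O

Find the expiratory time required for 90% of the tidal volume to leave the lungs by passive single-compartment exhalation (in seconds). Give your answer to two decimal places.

R = (PIP − Pplat)/V̇ = (31.0 − 28.0) / 0.4333 = 3.0/0.4333 = 6.924 cmH2O·s/L.
C = Vt/(Pplat − PEEP) = 460.0 / (28.0 − 5) = 460.0/23.0 = 20.0 mL/cmH2O.
τ = R × C = 6.924 × 0.02 L/cmH2O = 0.1385 s.
t = −τ·ln(1 − 0.90) = −0.1385·ln(0.1) = 0.3189 s.

0.32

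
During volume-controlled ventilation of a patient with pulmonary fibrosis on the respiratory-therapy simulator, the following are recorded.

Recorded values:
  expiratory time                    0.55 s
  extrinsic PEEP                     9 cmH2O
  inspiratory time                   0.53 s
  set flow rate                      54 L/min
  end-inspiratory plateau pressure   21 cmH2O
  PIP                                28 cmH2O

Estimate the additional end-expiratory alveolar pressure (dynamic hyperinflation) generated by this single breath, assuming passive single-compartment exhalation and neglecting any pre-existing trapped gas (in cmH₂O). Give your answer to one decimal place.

2.0

Flow: 54 L/min ÷ 60 = 0.9 L/s.
Vt = flow × Ti = 0.9 L/s × 0.53 s × 1000 mL/L = 477.0 mL.
R = (PIP − Pplat)/V̇ = (28 − 21) / 0.9 = 7.0/0.9 = 7.778 cmH2O·s/L.
C = Vt/(Pplat − PEEP) = 477.0 / (21 − 9) = 477.0/12.0 = 39.75 mL/cmH2O.
τ = R × C = 7.778 × 0.03975 L/cmH2O = 0.3092 s.
Fraction remaining = e^(−Te/τ) = e^(−0.55/0.3092) = 0.1688; trapped volume = 477.0 × 0.1688 = 80.518 mL.
Additional alveolar pressure from trapping ≈ V_trapped / C = 80.518 / 39.75 = 2.026 cmH2O.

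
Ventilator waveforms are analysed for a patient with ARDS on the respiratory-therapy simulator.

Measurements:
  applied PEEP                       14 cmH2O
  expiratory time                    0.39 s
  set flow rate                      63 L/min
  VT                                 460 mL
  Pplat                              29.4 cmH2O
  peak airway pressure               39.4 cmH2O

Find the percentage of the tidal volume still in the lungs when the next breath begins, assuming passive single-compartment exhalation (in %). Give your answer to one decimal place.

Flow: 63 L/min ÷ 60 = 1.05 L/s.
R = (PIP − Pplat)/V̇ = (39.4 − 29.4) / 1.05 = 10.0/1.05 = 9.524 cmH2O·s/L.
C = Vt/(Pplat − PEEP) = 460.0 / (29.4 − 14) = 460.0/15.4 = 29.87 mL/cmH2O.
τ = R × C = 9.524 × 0.02987 L/cmH2O = 0.2845 s.
Fraction remaining at end-expiration = e^(−Te/τ) = e^(−0.39/0.2845) = 0.2539 → 25.39%.

25.4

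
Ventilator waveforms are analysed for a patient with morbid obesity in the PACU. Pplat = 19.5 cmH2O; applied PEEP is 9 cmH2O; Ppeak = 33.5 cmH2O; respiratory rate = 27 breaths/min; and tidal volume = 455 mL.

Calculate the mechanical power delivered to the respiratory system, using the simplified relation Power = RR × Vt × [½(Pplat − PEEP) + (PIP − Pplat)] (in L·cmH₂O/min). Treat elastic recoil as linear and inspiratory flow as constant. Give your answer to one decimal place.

236.5

Per-breath work = Vt × [½(Pplat−PEEP) + (PIP−Pplat)] = 0.455 × [0.5×10.5 + 14.0] = 0.455 × 19.25 = 8.759 L·cmH2O.
Power = 27 × 8.759 = 236.49 L·cmH2O/min.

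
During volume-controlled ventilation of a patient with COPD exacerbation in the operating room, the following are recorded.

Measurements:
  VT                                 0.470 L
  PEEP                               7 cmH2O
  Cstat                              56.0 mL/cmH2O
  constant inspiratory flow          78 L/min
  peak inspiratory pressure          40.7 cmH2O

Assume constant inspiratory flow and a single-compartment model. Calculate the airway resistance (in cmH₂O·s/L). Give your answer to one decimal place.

19.5

Flow: 78 L/min ÷ 60 = 1.3 L/s.
Equation of motion (constant flow): PIP = Vt/C + R·V̇ + PEEP.
R·V̇ = PIP − Vt/C − PEEP = 40.7 − 470/56.0 − 7 = 40.7 − 8.393 − 7 = 25.307 cmH2O.
R = 25.307 / 1.3 = 19.467 cmH2O·s/L.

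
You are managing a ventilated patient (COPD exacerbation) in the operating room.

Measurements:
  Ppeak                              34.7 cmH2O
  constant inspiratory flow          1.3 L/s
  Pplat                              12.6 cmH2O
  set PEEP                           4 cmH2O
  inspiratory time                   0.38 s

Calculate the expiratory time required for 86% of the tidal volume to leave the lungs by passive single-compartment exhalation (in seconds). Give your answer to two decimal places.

Vt = flow × Ti = 1.3 L/s × 0.38 s × 1000 mL/L = 494.0 mL.
R = (PIP − Pplat)/V̇ = (34.7 − 12.6) / 1.3 = 22.1/1.3 = 17.0 cmH2O·s/L.
C = Vt/(Pplat − PEEP) = 494.0 / (12.6 − 4) = 494.0/8.6 = 57.442 mL/cmH2O.
τ = R × C = 17.0 × 0.05744 L/cmH2O = 0.9765 s.
t = −τ·ln(1 − 0.86) = −0.9765·ln(0.14) = 1.92 s.

1.92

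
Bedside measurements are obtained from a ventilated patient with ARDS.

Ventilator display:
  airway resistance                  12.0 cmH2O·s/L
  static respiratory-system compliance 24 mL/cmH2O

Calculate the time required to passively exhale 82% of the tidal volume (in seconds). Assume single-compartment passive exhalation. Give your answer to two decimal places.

τ = R × C = 12.0 × 24 mL/cmH2O = 12.0 × 0.024 L/cmH2O = 0.288 s.
Exhaled fraction f = 1 − e^(−t/τ) → t = −τ·ln(1 − f) = −0.288·ln(0.18) = 0.4939 s.

0.49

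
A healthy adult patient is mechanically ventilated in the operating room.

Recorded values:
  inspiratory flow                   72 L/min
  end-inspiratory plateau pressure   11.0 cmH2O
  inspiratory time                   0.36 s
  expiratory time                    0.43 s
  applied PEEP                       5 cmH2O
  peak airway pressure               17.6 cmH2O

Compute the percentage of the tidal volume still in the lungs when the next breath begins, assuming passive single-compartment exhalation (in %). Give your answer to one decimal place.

Flow: 72 L/min ÷ 60 = 1.2 L/s.
Vt = flow × Ti = 1.2 L/s × 0.36 s × 1000 mL/L = 432.0 mL.
R = (PIP − Pplat)/V̇ = (17.6 − 11.0) / 1.2 = 6.6/1.2 = 5.5 cmH2O·s/L.
C = Vt/(Pplat − PEEP) = 432.0 / (11.0 − 5) = 432.0/6.0 = 72.0 mL/cmH2O.
τ = R × C = 5.5 × 0.072 L/cmH2O = 0.396 s.
Fraction remaining at end-expiration = e^(−Te/τ) = e^(−0.43/0.396) = 0.3376 → 33.76%.

33.8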